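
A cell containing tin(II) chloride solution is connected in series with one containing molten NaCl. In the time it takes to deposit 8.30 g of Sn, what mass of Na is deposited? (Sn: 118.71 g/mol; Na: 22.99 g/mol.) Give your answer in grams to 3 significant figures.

3.21 g

n(Sn) = 8.30 / 118.71 = 0.06992 mol
Sn²⁺ + 2e⁻ → Sn, so n(e⁻) = 2 × 0.06992 = 0.1398 mol
Since the cells are in series, n(e⁻) in the Na cell is also 0.1398 mol.
Na⁺ + e⁻ → Na, so n(Na) = 0.1398 mol
m(Na) = 0.1398 × 22.99 = 3.21 g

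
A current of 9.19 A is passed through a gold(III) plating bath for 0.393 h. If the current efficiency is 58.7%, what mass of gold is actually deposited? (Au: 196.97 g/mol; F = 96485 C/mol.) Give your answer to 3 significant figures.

Q = 9.19 × 1414.8 = 13000 C
n(e⁻) = 13000 / 96485 = 0.1347 mol
Au³⁺ + 3e⁻ → Au, so theoretical m(Au) = 0.04490 × 196.97 = 8.844 g
Actual mass = 58.7% × 8.844 = 5.19 g

5.19 g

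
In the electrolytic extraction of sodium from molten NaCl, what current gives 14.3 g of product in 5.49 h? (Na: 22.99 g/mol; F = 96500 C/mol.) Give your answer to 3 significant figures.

n(Na) = 14.3 / 22.99 = 0.6220 mol
Na⁺ + e⁻ → Na, so n(e⁻) = 0.6220 mol
Q = 0.6220 × 96500 = 60020 C
I = Q / t = 60020 / 19764 s = 3.04 A

3.04 A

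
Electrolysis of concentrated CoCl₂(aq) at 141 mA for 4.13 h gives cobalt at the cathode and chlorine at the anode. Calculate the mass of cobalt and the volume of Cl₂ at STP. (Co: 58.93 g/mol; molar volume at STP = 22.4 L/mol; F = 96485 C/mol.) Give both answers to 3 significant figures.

0.640 g Co; 0.243 L Cl₂

Q = 0.141 × 14868 = 2096 C; n(e⁻) = 2096 / 96485 = 0.02172 mol
Cathode: Co²⁺ + 2e⁻ → Co → n(Co) = 0.02172/2 = 0.01086 mol → 0.640 g
Anode: 2Cl⁻ → Cl₂ + 2e⁻ → n(Cl₂) = 0.02172/2 = 0.01086 mol → 0.243 L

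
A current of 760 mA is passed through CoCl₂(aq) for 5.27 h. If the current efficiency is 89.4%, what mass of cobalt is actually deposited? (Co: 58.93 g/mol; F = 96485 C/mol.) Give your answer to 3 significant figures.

3.94 g

Q = 0.760 × 18972 = 14420 C
n(e⁻) = 14420 / 96485 = 0.1495 mol
Co²⁺ + 2e⁻ → Co, so theoretical m(Co) = 0.07475 × 58.93 = 4.405 g
Actual mass = 89.4% × 4.405 = 3.94 g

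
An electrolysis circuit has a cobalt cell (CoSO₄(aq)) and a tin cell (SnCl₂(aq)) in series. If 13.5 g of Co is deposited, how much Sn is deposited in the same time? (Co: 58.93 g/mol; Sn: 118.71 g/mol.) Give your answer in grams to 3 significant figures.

n(Co) = 13.5 / 58.93 = 0.2291 mol
Co²⁺ + 2e⁻ → Co, so n(e⁻) = 2 × 0.2291 = 0.4582 mol
Since the cells are in series, n(e⁻) in the Sn cell is also 0.4582 mol.
Sn²⁺ + 2e⁻ → Sn, so n(Sn) = 0.4582 / 2 = 0.2291 mol
m(Sn) = 0.2291 × 118.71 = 27.2 g

27.2 g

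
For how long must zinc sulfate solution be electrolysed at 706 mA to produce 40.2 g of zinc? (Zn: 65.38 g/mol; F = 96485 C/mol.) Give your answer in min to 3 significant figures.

n(Zn) = 40.2 / 65.38 = 0.6149 mol
Zn²⁺ + 2e⁻ → Zn, so n(e⁻) = 2 × 0.6149 = 1.230 mol
Q = 1.230 × 96485 = 1.187×10^5 C
t = Q / I = 1.187×10^5 / 0.706 = 1.681×10^5 s = 2800 min

2800 min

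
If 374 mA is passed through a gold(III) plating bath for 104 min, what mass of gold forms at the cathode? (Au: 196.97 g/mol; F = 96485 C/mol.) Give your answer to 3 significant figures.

Q = It = 0.374 × 6240 = 2334 C
Moles of electrons = 2334 / 96485 = 0.02419 mol
Au³⁺ + 3e⁻ → Au, so n(Au) = 0.02419 / 3 = 0.008063 mol
m = 0.008063 × 196.97 = 1.59 g

1.59 g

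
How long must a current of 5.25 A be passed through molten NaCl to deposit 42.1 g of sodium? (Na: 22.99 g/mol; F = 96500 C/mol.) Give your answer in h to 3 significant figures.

9.35 h

n(Na) = 42.1 / 22.99 = 1.831 mol
Na⁺ + e⁻ → Na, so n(e⁻) = 1.831 mol
Q = 1.831 × 96500 = 1.767×10^5 C
t = Q / I = 1.767×10^5 / 5.25 = 33660 s = 9.35 h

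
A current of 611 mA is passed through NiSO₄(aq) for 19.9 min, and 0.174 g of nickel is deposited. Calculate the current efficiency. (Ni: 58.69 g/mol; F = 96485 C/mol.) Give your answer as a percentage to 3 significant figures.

Q = 0.611 × 1194 = 729.5 C
n(e⁻) = 729.5 / 96485 = 0.007561 mol
Ni²⁺ + 2e⁻ → Ni, so theoretical n(Ni) = 0.003781 mol → 0.2219 g
Efficiency = 0.174 / 0.2219 = 0.7841 = 78.4%

78.4%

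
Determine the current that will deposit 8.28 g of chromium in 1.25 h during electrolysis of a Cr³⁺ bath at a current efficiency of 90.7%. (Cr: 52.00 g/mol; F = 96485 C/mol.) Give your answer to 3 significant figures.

n(Cr) = 8.28 / 52.00 = 0.1592 mol
Cr³⁺ + 3e⁻ → Cr, so n(e⁻) = 3 × 0.1592 = 0.4776 mol
Q = 0.4776 × 96485 / 0.907 = 50810 C
I = Q / t = 50810 / 4500 s = 11.3 A

11.3 A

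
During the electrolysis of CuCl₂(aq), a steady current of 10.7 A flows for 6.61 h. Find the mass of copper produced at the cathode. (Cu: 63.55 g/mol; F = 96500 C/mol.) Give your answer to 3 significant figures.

Q = 10.7 A × 23796 s = 2.546×10^5 C
Moles of electrons = 2.546×10^5 / 96500 = 2.638 mol
Cu²⁺ + 2e⁻ → Cu, so n(Cu) = 2.638 / 2 = 1.319 mol
m = 1.319 × 63.55 = 83.8 g

83.8 g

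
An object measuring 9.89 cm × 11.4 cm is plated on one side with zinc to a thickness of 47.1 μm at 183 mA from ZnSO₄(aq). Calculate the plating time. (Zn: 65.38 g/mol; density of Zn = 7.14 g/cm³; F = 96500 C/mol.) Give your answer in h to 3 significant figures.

Plated area = 9.89 × 11.4 = 112.7 cm²
Volume = 112.7 × 47.1×10⁻⁴ cm = 0.5308 cm³
m(Zn) = 0.5308 × 7.14 = 3.790 g
n(Zn) = 3.790 / 65.38 = 0.05797 mol; n(e⁻) = 2 × 0.05797 = 0.1159 mol
Q = 0.1159 × 96500 = 11180 C
t = 11180 / 0.183 = 61090 s = 17.0 h

17.0 h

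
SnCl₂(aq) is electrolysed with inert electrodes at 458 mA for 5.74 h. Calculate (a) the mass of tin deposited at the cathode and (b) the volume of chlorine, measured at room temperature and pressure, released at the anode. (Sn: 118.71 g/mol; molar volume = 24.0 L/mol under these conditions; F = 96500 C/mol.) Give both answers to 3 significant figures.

5.82 g Sn; 1.18 L Cl₂

Q = 0.458 × 20664 = 9464 C; n(e⁻) = 9464 / 96500 = 0.09807 mol
Cathode: Sn²⁺ + 2e⁻ → Sn → n(Sn) = 0.09807/2 = 0.04904 mol → 5.82 g
Anode: 2Cl⁻ → Cl₂ + 2e⁻ → n(Cl₂) = 0.09807/2 = 0.04904 mol → 1.18 L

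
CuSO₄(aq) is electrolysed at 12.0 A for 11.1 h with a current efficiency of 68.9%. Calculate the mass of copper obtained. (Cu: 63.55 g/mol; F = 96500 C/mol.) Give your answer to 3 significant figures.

Q = 12.0 × 39960 = 4.795×10^5 C
n(e⁻) = 4.795×10^5 / 96500 = 4.969 mol
Cu²⁺ + 2e⁻ → Cu, so theoretical m(Cu) = 2.485 × 63.55 = 157.9 g
Actual mass = 68.9% × 157.9 = 109 g

109 g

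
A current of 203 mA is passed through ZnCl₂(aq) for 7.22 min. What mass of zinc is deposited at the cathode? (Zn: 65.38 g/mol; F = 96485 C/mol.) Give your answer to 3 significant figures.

Q = 0.203 A × 433.2 s = 87.94 C
n(e⁻) = Q/F = 87.94/96485 = 9.114×10^-4 mol
Zn²⁺ + 2e⁻ → Zn, so n(Zn) = 9.114×10^-4 / 2 = 4.557×10^-4 mol
m = 4.557×10^-4 × 65.38 = 0.0298 g

0.0298 g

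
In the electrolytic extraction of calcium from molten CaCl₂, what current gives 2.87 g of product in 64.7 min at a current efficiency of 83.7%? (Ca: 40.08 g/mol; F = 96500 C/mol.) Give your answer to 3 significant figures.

n(Ca) = 2.87 / 40.08 = 0.07161 mol
Ca²⁺ + 2e⁻ → Ca, so n(e⁻) = 2 × 0.07161 = 0.1432 mol
Q = 0.1432 × 96500 / 0.837 = 16510 C
I = Q / t = 16510 / 3882 s = 4.25 A

4.25 A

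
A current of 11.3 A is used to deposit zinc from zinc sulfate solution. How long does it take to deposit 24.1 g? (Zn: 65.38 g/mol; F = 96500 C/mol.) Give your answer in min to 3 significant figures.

105 min

n(Zn) = 24.1 / 65.38 = 0.3686 mol
Zn²⁺ + 2e⁻ → Zn, so n(e⁻) = 2 × 0.3686 = 0.7372 mol
Q = 0.7372 × 96500 = 71140 C
t = Q / I = 71140 / 11.3 = 6296 s = 105 min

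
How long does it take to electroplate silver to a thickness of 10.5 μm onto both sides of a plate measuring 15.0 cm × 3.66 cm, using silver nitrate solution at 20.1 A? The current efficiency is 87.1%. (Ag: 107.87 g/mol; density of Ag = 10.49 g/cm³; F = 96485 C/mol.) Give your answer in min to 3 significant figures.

Plated area = 2 × 15.0 × 3.66 = 109.8 cm²
Volume = 109.8 × 10.5×10⁻⁴ cm = 0.1153 cm³
m(Ag) = 0.1153 × 10.49 = 1.209 g
n(Ag) = 1.209 / 107.87 = 0.01121 mol; n(e⁻) = 0.01121 mol
Q = 0.01121 × 96485 / 0.871 = 1242 C
t = 1242 / 20.1 = 61.79 s = 1.03 min

1.03 min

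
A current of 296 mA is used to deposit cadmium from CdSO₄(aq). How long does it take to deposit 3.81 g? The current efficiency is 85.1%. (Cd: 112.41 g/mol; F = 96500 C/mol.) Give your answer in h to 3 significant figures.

7.21 h

n(Cd) = 3.81 / 112.41 = 0.03389 mol
Cd²⁺ + 2e⁻ → Cd, so n(e⁻) = 2 × 0.03389 = 0.06778 mol
Q = 0.06778 × 96500 / 0.851 = 7686 C
t = Q / I = 7686 / 0.296 = 25970 s = 7.21 h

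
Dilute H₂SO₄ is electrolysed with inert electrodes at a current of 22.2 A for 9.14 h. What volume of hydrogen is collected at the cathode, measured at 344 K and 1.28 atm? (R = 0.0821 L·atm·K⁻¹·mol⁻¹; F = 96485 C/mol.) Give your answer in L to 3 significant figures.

83.5 L

Q = It = 22.2 × 32904 = 7.305×10^5 C
n(e⁻) = 7.305×10^5 / 96485 = 7.571 mol
2H⁺ + 2e⁻ → H₂, so n(H₂) = 7.571 / 2 = 3.786 mol
V = nRT/P = 3.786 × 0.0821 × 344 / 1.28 = 83.54 L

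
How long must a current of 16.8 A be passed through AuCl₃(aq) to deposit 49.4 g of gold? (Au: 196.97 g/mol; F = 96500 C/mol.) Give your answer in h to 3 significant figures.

n(Au) = 49.4 / 196.97 = 0.2508 mol
Au³⁺ + 3e⁻ → Au, so n(e⁻) = 3 × 0.2508 = 0.7524 mol
Q = 0.7524 × 96500 = 72610 C
t = Q / I = 72610 / 16.8 = 4322 s = 1.20 h

1.20 h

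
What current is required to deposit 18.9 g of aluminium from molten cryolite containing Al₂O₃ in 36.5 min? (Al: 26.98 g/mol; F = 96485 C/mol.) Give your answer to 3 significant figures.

n(Al) = 18.9 / 26.98 = 0.7005 mol
Al³⁺ + 3e⁻ → Al, so n(e⁻) = 3 × 0.7005 = 2.102 mol
Q = 2.102 × 96485 = 2.028×10^5 C
I = Q / t = 2.028×10^5 / 2190 s = 92.6 A

92.6 A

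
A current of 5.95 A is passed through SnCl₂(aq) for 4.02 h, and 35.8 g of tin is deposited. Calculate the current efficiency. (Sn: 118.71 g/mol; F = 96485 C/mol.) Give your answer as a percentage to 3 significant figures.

Q = 5.95 × 14472 = 86110 C
n(e⁻) = 86110 / 96485 = 0.8925 mol
Sn²⁺ + 2e⁻ → Sn, so theoretical n(Sn) = 0.4463 mol → 52.98 g
Efficiency = 35.8 / 52.98 = 0.6757 = 67.6%

67.6%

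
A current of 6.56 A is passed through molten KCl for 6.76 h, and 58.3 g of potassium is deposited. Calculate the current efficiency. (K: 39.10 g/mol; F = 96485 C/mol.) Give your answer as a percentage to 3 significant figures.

90.1%

Q = 6.56 × 24336 = 1.596×10^5 C
n(e⁻) = 1.596×10^5 / 96485 = 1.654 mol
K⁺ + e⁻ → K, so theoretical n(K) = 1.654 mol → 64.67 g
Efficiency = 58.3 / 64.67 = 0.9015 = 90.1%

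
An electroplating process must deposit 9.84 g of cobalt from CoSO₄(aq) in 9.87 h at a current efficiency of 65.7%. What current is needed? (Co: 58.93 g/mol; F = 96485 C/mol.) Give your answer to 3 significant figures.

n(Co) = 9.84 / 58.93 = 0.1670 mol
Co²⁺ + 2e⁻ → Co, so n(e⁻) = 2 × 0.1670 = 0.3340 mol
Q = 0.3340 × 96485 / 0.657 = 49050 C
I = Q / t = 49050 / 35532 s = 1.38 A

1.38 A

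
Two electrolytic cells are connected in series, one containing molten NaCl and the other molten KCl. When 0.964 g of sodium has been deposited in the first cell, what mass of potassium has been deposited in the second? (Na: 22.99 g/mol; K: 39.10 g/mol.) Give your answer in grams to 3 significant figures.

n(Na) = 0.964 / 22.99 = 0.04193 mol
Na⁺ + e⁻ → Na, so n(e⁻) = 0.04193 mol
Since the cells are in series, n(e⁻) in the K cell is also 0.04193 mol.
K⁺ + e⁻ → K, so n(K) = 0.04193 mol
m(K) = 0.04193 × 39.10 = 1.64 g

1.64 g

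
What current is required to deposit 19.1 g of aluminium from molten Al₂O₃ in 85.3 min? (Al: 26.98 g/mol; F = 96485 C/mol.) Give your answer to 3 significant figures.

40.0 A

n(Al) = 19.1 / 26.98 = 0.7079 mol
Al³⁺ + 3e⁻ → Al, so n(e⁻) = 3 × 0.7079 = 2.124 mol
Q = 2.124 × 96485 = 2.049×10^5 C
I = Q / t = 2.049×10^5 / 5118 s = 40.0 A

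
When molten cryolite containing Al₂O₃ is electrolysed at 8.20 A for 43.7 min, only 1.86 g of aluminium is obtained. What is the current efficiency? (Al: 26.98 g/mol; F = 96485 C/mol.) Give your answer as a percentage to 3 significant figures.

92.8%

Q = 8.20 × 2622 = 21500 C
n(e⁻) = 21500 / 96485 = 0.2228 mol
Al³⁺ + 3e⁻ → Al, so theoretical n(Al) = 0.07427 mol → 2.004 g
Efficiency = 1.86 / 2.004 = 0.9281 = 92.8%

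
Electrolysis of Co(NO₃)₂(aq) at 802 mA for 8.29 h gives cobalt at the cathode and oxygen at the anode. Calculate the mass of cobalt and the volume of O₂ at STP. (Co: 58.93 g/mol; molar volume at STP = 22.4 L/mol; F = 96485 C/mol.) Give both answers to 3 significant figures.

7.31 g Co; 1.39 L O₂

Q = 0.802 × 29844 = 23930 C; n(e⁻) = 23930 / 96485 = 0.2480 mol
Cathode: Co²⁺ + 2e⁻ → Co → n(Co) = 0.2480/2 = 0.1240 mol → 7.31 g
Anode: 2H₂O → O₂ + 4H⁺ + 4e⁻ → n(O₂) = 0.2480/4 = 0.06200 mol → 1.39 L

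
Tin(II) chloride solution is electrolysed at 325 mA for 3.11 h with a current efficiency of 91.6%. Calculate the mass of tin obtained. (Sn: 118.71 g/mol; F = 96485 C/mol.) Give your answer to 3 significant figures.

2.05 g

Q = 0.325 × 11196 = 3639 C
n(e⁻) = 3639 / 96485 = 0.03772 mol
Sn²⁺ + 2e⁻ → Sn, so theoretical m(Sn) = 0.01886 × 118.71 = 2.239 g
Actual mass = 91.6% × 2.239 = 2.05 g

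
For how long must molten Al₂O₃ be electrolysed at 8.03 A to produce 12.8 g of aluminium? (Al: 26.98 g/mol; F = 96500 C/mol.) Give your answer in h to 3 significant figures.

n(Al) = 12.8 / 26.98 = 0.4744 mol
Al³⁺ + 3e⁻ → Al, so n(e⁻) = 3 × 0.4744 = 1.423 mol
Q = 1.423 × 96500 = 1.373×10^5 C
t = Q / I = 1.373×10^5 / 8.03 = 17100 s = 4.75 h

4.75 h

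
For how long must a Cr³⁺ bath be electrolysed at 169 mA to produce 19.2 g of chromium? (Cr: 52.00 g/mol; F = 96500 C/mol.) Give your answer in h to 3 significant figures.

n(Cr) = 19.2 / 52.00 = 0.3692 mol
Cr³⁺ + 3e⁻ → Cr, so n(e⁻) = 3 × 0.3692 = 1.108 mol
Q = 1.108 × 96500 = 1.069×10^5 C
t = Q / I = 1.069×10^5 / 0.169 = 6.325×10^5 s = 176 h

176 h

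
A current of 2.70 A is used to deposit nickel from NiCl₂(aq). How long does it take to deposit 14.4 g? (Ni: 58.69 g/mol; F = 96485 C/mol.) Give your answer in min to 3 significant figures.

292 min

n(Ni) = 14.4 / 58.69 = 0.2454 mol
Ni²⁺ + 2e⁻ → Ni, so n(e⁻) = 2 × 0.2454 = 0.4908 mol
Q = 0.4908 × 96485 = 47350 C
t = Q / I = 47350 / 2.70 = 17540 s = 292 min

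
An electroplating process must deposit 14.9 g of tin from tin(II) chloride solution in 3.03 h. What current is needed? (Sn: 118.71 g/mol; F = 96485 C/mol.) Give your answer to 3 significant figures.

2.22 A

n(Sn) = 14.9 / 118.71 = 0.1255 mol
Sn²⁺ + 2e⁻ → Sn, so n(e⁻) = 2 × 0.1255 = 0.2510 mol
Q = 0.2510 × 96485 = 24220 C
I = Q / t = 24220 / 10908 s = 2.22 A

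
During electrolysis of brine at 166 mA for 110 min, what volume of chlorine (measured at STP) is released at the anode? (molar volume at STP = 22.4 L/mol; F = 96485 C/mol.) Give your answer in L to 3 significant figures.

Charge passed = 0.166 × 6600 = 1096 C
Moles of electrons = 1096 / 96485 = 0.01136 mol
2Cl⁻ → Cl₂ + 2e⁻, so n(Cl₂) = 0.01136 / 2 = 0.005680 mol
V = 0.005680 × 22.4 = 0.1272 L

0.127 L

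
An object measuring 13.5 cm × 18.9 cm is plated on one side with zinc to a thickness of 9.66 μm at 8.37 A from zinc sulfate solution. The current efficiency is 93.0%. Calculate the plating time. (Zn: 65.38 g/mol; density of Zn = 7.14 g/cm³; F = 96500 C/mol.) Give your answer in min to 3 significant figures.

11.1 min

Plated area = 13.5 × 18.9 = 255.2 cm²
Volume = 255.2 × 9.66×10⁻⁴ cm = 0.2465 cm³
m(Zn) = 0.2465 × 7.14 = 1.760 g
n(Zn) = 1.760 / 65.38 = 0.02692 mol; n(e⁻) = 2 × 0.02692 = 0.05384 mol
Q = 0.05384 × 96500 / 0.930 = 5587 C
t = 5587 / 8.37 = 667.5 s = 11.1 min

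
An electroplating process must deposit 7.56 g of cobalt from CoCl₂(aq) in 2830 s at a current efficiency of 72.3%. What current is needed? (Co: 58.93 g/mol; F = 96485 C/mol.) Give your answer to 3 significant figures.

n(Co) = 7.56 / 58.93 = 0.1283 mol
Co²⁺ + 2e⁻ → Co, so n(e⁻) = 2 × 0.1283 = 0.2566 mol
Q = 0.2566 × 96485 / 0.723 = 34240 C
I = Q / t = 34240 / 2830 s = 12.1 A

12.1 A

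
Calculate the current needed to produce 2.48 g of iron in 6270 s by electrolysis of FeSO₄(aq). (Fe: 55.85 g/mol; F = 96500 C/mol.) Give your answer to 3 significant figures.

n(Fe) = 2.48 / 55.85 = 0.04440 mol
Fe²⁺ + 2e⁻ → Fe, so n(e⁻) = 2 × 0.04440 = 0.08880 mol
Q = 0.08880 × 96500 = 8569 C
I = Q / t = 8569 / 6270 s = 1.37 A

1.37 A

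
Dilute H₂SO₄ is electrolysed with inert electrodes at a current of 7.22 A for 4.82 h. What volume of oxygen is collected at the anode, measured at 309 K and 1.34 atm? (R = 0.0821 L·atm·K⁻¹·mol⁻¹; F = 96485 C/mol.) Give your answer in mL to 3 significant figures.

Q = 7.22 A × 17352 s = 1.253×10^5 C
n(e⁻) = 1.253×10^5 / 96485 = 1.299 mol
2H₂O → O₂ + 4H⁺ + 4e⁻, so n(O₂) = 1.299 / 4 = 0.3248 mol
V = nRT/P = 0.3248 × 0.0821 × 309 / 1.34 = 6.149 L
= 6150 mL

6150 mL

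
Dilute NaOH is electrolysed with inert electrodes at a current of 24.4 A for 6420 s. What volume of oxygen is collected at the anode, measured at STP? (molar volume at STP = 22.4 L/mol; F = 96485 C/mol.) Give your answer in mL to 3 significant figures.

9090 mL

Q = It = 24.4 × 6420 = 1.566×10^5 C
n(e⁻) = 1.566×10^5 / 96485 = 1.623 mol
2H₂O → O₂ + 4H⁺ + 4e⁻, so n(O₂) = 1.623 / 4 = 0.4058 mol
V = 0.4058 × 22.4 = 9.090 L
= 9090 mL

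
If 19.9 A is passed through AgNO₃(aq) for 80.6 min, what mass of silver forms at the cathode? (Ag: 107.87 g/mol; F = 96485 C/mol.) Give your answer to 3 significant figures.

Q = 19.9 A × 4836 s = 96240 C
Moles of electrons = 96240 / 96485 = 0.9975 mol
Ag⁺ + e⁻ → Ag, so n(Ag) = 0.9975 mol
m = 0.9975 × 107.87 = 108 g

108 g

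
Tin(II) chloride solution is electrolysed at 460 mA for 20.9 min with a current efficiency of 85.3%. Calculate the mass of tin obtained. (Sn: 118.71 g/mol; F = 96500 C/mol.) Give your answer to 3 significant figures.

0.303 g

Q = 0.460 × 1254 = 576.8 C
n(e⁻) = 576.8 / 96500 = 0.005977 mol
Sn²⁺ + 2e⁻ → Sn, so theoretical m(Sn) = 0.002989 × 118.71 = 0.3548 g
Actual mass = 85.3% × 0.3548 = 0.303 g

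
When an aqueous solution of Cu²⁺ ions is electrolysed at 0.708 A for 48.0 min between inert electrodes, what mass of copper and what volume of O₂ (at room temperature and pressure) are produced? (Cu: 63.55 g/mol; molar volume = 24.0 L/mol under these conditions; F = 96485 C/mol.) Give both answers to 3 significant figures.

0.672 g Cu; 0.127 L O₂

Q = 0.708 × 2880 = 2039 C; n(e⁻) = 2039 / 96485 = 0.02113 mol
Cathode: Cu²⁺ + 2e⁻ → Cu → n(Cu) = 0.02113/2 = 0.01057 mol → 0.672 g
Anode: 2H₂O → O₂ + 4H⁺ + 4e⁻ → n(O₂) = 0.02113/4 = 0.005283 mol → 0.127 L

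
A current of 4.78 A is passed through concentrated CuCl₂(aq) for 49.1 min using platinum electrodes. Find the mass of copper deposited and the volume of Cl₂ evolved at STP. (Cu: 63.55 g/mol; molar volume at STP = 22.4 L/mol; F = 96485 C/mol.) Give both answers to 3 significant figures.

Q = 4.78 × 2946 = 14080 C; n(e⁻) = 14080 / 96485 = 0.1459 mol
Cathode: Cu²⁺ + 2e⁻ → Cu → n(Cu) = 0.1459/2 = 0.07295 mol → 4.64 g
Anode: 2Cl⁻ → Cl₂ + 2e⁻ → n(Cl₂) = 0.1459/2 = 0.07295 mol → 1.63 L

4.64 g Cu; 1.63 L Cl₂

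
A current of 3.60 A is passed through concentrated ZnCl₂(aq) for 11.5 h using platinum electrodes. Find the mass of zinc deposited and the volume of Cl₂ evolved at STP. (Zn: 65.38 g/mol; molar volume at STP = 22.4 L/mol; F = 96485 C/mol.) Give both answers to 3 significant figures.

Q = 3.60 × 41400 = 1.490×10^5 C; n(e⁻) = 1.490×10^5 / 96485 = 1.544 mol
Cathode: Zn²⁺ + 2e⁻ → Zn → n(Zn) = 1.544/2 = 0.7720 mol → 50.5 g
Anode: 2Cl⁻ → Cl₂ + 2e⁻ → n(Cl₂) = 1.544/2 = 0.7720 mol → 17.3 L

50.5 g Zn; 17.3 L Cl₂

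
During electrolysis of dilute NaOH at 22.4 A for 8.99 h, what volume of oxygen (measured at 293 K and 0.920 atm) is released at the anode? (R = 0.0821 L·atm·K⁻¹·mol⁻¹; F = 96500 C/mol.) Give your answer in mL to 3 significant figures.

Charge passed = 22.4 × 32364 = 7.250×10^5 C
n(e⁻) = 7.250×10^5 / 96500 = 7.513 mol
2H₂O → O₂ + 4H⁺ + 4e⁻, so n(O₂) = 7.513 / 4 = 1.878 mol
V = nRT/P = 1.878 × 0.0821 × 293 / 0.920 = 49.10 L
= 49100 mL

49100 mL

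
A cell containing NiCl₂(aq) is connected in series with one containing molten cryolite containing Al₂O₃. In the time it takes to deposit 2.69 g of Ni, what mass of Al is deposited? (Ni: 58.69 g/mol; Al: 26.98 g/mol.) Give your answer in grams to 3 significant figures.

0.824 g

n(Ni) = 2.69 / 58.69 = 0.04583 mol
Ni²⁺ + 2e⁻ → Ni, so n(e⁻) = 2 × 0.04583 = 0.09166 mol
Same current for the same time ⇒ same n(e⁻) = 0.09166 mol in both cells.
Al³⁺ + 3e⁻ → Al, so n(Al) = 0.09166 / 3 = 0.03055 mol
m(Al) = 0.03055 × 26.98 = 0.824 g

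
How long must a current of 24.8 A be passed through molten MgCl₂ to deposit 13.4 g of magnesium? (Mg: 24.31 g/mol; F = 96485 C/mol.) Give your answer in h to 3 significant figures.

n(Mg) = 13.4 / 24.31 = 0.5512 mol
Mg²⁺ + 2e⁻ → Mg, so n(e⁻) = 2 × 0.5512 = 1.102 mol
Q = 1.102 × 96485 = 1.063×10^5 C
t = Q / I = 1.063×10^5 / 24.8 = 4286 s = 1.19 h

1.19 h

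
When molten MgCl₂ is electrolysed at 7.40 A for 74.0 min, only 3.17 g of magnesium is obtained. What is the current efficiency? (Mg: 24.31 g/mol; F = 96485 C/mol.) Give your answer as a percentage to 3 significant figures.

76.6%

Q = 7.40 × 4440 = 32860 C
n(e⁻) = 32860 / 96485 = 0.3406 mol
Mg²⁺ + 2e⁻ → Mg, so theoretical n(Mg) = 0.1703 mol → 4.140 g
Efficiency = 3.17 / 4.140 = 0.7657 = 76.6%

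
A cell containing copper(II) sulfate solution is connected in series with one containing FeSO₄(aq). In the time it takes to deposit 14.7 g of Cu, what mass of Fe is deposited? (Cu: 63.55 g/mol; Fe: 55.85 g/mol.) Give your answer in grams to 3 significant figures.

12.9 g

n(Cu) = 14.7 / 63.55 = 0.2313 mol
Cu²⁺ + 2e⁻ → Cu, so n(e⁻) = 2 × 0.2313 = 0.4626 mol
The cells are in series, so the same charge (and hence the same n(e⁻) = 0.4626 mol) passes through both.
Fe²⁺ + 2e⁻ → Fe, so n(Fe) = 0.4626 / 2 = 0.2313 mol
m(Fe) = 0.2313 × 55.85 = 12.9 g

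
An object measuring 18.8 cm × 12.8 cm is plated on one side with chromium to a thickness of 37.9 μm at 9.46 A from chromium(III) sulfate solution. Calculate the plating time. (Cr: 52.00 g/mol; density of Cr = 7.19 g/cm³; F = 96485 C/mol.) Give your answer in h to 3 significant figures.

1.07 h

Plated area = 18.8 × 12.8 = 240.6 cm²
Volume = 240.6 × 37.9×10⁻⁴ cm = 0.9119 cm³
m(Cr) = 0.9119 × 7.19 = 6.557 g
n(Cr) = 6.557 / 52.00 = 0.1261 mol; n(e⁻) = 3 × 0.1261 = 0.3783 mol
Q = 0.3783 × 96485 = 36500 C
t = 36500 / 9.46 = 3858 s = 1.07 h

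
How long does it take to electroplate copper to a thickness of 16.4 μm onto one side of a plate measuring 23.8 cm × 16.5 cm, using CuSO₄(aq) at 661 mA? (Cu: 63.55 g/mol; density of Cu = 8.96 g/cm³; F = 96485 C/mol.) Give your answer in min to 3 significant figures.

Plated area = 23.8 × 16.5 = 392.7 cm²
Volume = 392.7 × 16.4×10⁻⁴ cm = 0.6440 cm³
m(Cu) = 0.6440 × 8.96 = 5.770 g
n(Cu) = 5.770 / 63.55 = 0.09079 mol; n(e⁻) = 2 × 0.09079 = 0.1816 mol
Q = 0.1816 × 96485 = 17520 C
t = 17520 / 0.661 = 26510 s = 442 min

442 min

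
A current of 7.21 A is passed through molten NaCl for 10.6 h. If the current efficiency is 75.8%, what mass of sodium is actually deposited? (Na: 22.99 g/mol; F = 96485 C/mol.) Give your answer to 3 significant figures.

Q = 7.21 × 38160 = 2.751×10^5 C
n(e⁻) = 2.751×10^5 / 96485 = 2.851 mol
Na⁺ + e⁻ → Na, so theoretical m(Na) = 2.851 × 22.99 = 65.54 g
Actual mass = 75.8% × 65.54 = 49.7 g

49.7 g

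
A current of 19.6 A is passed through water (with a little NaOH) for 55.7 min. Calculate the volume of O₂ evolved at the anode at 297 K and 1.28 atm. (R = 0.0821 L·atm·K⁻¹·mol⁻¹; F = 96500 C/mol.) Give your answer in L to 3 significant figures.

Q = 19.6 A × 3342 s = 65500 C
n(e⁻) = 65500 / 96500 = 0.6788 mol
2H₂O → O₂ + 4H⁺ + 4e⁻, so n(O₂) = 0.6788 / 4 = 0.1697 mol
V = nRT/P = 0.1697 × 0.0821 × 297 / 1.28 = 3.233 L

3.23 L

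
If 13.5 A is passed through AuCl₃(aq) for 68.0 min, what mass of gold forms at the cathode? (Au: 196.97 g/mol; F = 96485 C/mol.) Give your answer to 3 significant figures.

Q = 13.5 A × 4080 s = 55080 C
Moles of electrons = 55080 / 96485 = 0.5709 mol
Au³⁺ + 3e⁻ → Au, so n(Au) = 0.5709 / 3 = 0.1903 mol
m = 0.1903 × 196.97 = 37.5 g

37.5 g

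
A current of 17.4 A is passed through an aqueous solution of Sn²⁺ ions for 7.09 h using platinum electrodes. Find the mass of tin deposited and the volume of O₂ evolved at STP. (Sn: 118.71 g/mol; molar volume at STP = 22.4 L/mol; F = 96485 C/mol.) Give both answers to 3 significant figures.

Q = 17.4 × 25524 = 4.441×10^5 C; n(e⁻) = 4.441×10^5 / 96485 = 4.603 mol
Cathode: Sn²⁺ + 2e⁻ → Sn → n(Sn) = 4.603/2 = 2.302 mol → 273 g
Anode: 2H₂O → O₂ + 4H⁺ + 4e⁻ → n(O₂) = 4.603/4 = 1.151 mol → 25.8 L

273 g Sn; 25.8 L O₂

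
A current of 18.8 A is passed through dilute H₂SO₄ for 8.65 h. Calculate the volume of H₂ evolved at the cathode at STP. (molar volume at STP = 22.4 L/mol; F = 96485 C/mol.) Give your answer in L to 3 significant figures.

68.0 L

Q = 18.8 A × 31140 s = 5.854×10^5 C
n(e⁻) = Q/F = 5.854×10^5/96485 = 6.067 mol
2H⁺ + 2e⁻ → H₂, so n(H₂) = 6.067 / 2 = 3.034 mol
V = 3.034 × 22.4 = 67.96 L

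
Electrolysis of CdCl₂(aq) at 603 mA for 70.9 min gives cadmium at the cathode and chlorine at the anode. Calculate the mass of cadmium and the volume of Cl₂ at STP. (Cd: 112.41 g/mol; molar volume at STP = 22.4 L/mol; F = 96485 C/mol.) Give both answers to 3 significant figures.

Q = 0.603 × 4254 = 2565 C; n(e⁻) = 2565 / 96485 = 0.02658 mol
Cathode: Cd²⁺ + 2e⁻ → Cd → n(Cd) = 0.02658/2 = 0.01329 mol → 1.49 g
Anode: 2Cl⁻ → Cl₂ + 2e⁻ → n(Cl₂) = 0.02658/2 = 0.01329 mol → 0.298 L

1.49 g Cd; 0.298 L Cl₂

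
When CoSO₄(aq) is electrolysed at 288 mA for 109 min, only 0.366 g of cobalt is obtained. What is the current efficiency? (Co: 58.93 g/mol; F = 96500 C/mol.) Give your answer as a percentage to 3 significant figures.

63.6%

Q = 0.288 × 6540 = 1884 C
n(e⁻) = 1884 / 96500 = 0.01952 mol
Co²⁺ + 2e⁻ → Co, so theoretical n(Co) = 0.009760 mol → 0.5752 g
Efficiency = 0.366 / 0.5752 = 0.6363 = 63.6%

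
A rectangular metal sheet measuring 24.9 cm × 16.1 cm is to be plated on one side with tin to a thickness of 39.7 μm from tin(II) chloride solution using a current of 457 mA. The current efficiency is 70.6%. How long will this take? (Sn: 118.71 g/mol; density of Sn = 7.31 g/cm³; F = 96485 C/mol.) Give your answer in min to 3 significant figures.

977 min

Plated area = 24.9 × 16.1 = 400.9 cm²
Volume = 400.9 × 39.7×10⁻⁴ cm = 1.592 cm³
m(Sn) = 1.592 × 7.31 = 11.64 g
n(Sn) = 11.64 / 118.71 = 0.09805 mol; n(e⁻) = 2 × 0.09805 = 0.1961 mol
Q = 0.1961 × 96485 / 0.706 = 26800 C
t = 26800 / 0.457 = 58640 s = 977 min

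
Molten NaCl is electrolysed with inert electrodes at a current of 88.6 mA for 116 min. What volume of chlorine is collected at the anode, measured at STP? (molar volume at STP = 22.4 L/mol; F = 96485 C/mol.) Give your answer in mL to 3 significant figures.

Q = 0.0886 A × 6960 s = 616.7 C
n(e⁻) = 616.7 / 96485 = 0.006392 mol
2Cl⁻ → Cl₂ + 2e⁻, so n(Cl₂) = 0.006392 / 2 = 0.003196 mol
V = 0.003196 × 22.4 = 0.07159 L
= 71.6 mL

71.6 mL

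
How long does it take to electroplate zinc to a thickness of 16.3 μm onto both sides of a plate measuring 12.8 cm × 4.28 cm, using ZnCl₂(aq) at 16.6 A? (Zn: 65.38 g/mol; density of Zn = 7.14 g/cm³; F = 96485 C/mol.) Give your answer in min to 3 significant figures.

Plated area = 2 × 12.8 × 4.28 = 109.6 cm²
Volume = 109.6 × 16.3×10⁻⁴ cm = 0.1786 cm³
m(Zn) = 0.1786 × 7.14 = 1.275 g
n(Zn) = 1.275 / 65.38 = 0.01950 mol; n(e⁻) = 2 × 0.01950 = 0.03900 mol
Q = 0.03900 × 96485 = 3763 C
t = 3763 / 16.6 = 226.7 s = 3.78 min

3.78 min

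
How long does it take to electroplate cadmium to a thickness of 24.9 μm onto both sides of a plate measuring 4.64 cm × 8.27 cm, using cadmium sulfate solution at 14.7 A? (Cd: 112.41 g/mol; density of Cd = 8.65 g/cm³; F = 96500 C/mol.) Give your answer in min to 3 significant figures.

3.22 min

Plated area = 2 × 4.64 × 8.27 = 76.75 cm²
Volume = 76.75 × 24.9×10⁻⁴ cm = 0.1911 cm³
m(Cd) = 0.1911 × 8.65 = 1.653 g
n(Cd) = 1.653 / 112.41 = 0.01471 mol; n(e⁻) = 2 × 0.01471 = 0.02942 mol
Q = 0.02942 × 96500 = 2839 C
t = 2839 / 14.7 = 193.1 s = 3.22 min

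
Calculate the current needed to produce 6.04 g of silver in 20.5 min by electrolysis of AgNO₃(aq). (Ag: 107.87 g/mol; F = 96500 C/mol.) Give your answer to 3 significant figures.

n(Ag) = 6.04 / 107.87 = 0.05599 mol
Ag⁺ + e⁻ → Ag, so n(e⁻) = 0.05599 mol
Q = 0.05599 × 96500 = 5403 C
I = Q / t = 5403 / 1230 s = 4.39 A

4.39 A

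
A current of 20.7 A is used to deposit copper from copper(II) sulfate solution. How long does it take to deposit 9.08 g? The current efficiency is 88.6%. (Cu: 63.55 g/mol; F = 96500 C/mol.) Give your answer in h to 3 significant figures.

0.418 h

n(Cu) = 9.08 / 63.55 = 0.1429 mol
Cu²⁺ + 2e⁻ → Cu, so n(e⁻) = 2 × 0.1429 = 0.2858 mol
Q = 0.2858 × 96500 / 0.886 = 31130 C
t = Q / I = 31130 / 20.7 = 1504 s = 0.418 h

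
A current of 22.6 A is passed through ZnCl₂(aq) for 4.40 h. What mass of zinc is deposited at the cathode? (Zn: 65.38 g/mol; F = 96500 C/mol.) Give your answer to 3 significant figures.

Charge passed = 22.6 × 15840 = 3.580×10^5 C
Moles of electrons = 3.580×10^5 / 96500 = 3.710 mol
Zn²⁺ + 2e⁻ → Zn, so n(Zn) = 3.710 / 2 = 1.855 mol
m = 1.855 × 65.38 = 121 g

121 g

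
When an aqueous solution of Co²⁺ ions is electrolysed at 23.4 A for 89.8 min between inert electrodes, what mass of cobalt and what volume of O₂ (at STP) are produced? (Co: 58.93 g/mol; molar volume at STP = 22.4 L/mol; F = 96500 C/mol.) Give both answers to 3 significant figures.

38.5 g Co; 7.32 L O₂

Q = 23.4 × 5388 = 1.261×10^5 C; n(e⁻) = 1.261×10^5 / 96500 = 1.307 mol
Cathode: Co²⁺ + 2e⁻ → Co → n(Co) = 1.307/2 = 0.6535 mol → 38.5 g
Anode: 2H₂O → O₂ + 4H⁺ + 4e⁻ → n(O₂) = 1.307/4 = 0.3268 mol → 7.32 L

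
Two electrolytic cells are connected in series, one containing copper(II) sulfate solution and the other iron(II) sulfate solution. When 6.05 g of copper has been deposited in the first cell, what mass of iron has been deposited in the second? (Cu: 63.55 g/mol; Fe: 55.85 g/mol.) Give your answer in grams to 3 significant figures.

n(Cu) = 6.05 / 63.55 = 0.09520 mol
Cu²⁺ + 2e⁻ → Cu, so n(e⁻) = 2 × 0.09520 = 0.1904 mol
In series, the same 0.1904 mol of electrons flows through the second cell.
Fe²⁺ + 2e⁻ → Fe, so n(Fe) = 0.1904 / 2 = 0.09520 mol
m(Fe) = 0.09520 × 55.85 = 5.32 g

5.32 g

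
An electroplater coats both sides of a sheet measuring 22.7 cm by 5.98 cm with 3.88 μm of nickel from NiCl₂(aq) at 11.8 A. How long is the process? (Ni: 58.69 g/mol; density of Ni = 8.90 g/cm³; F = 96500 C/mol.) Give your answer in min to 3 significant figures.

Plated area = 2 × 22.7 × 5.98 = 271.5 cm²
Volume = 271.5 × 3.88×10⁻⁴ cm = 0.1053 cm³
m(Ni) = 0.1053 × 8.90 = 0.9372 g
n(Ni) = 0.9372 / 58.69 = 0.01597 mol; n(e⁻) = 2 × 0.01597 = 0.03194 mol
Q = 0.03194 × 96500 = 3082 C
t = 3082 / 11.8 = 261.2 s = 4.35 min

4.35 min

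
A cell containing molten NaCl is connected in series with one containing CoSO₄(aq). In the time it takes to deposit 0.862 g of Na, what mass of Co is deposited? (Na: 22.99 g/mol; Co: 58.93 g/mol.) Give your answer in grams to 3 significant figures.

1.10 g

n(Na) = 0.862 / 22.99 = 0.03749 mol
Na⁺ + e⁻ → Na, so n(e⁻) = 0.03749 mol
The cells are in series, so the same charge (and hence the same n(e⁻) = 0.03749 mol) passes through both.
Co²⁺ + 2e⁻ → Co, so n(Co) = 0.03749 / 2 = 0.01875 mol
m(Co) = 0.01875 × 58.93 = 1.10 g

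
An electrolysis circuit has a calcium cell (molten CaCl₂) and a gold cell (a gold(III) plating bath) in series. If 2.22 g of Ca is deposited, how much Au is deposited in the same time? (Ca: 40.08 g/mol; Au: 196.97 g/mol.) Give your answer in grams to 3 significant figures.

7.27 g

n(Ca) = 2.22 / 40.08 = 0.05539 mol
Ca²⁺ + 2e⁻ → Ca, so n(e⁻) = 2 × 0.05539 = 0.1108 mol
Since the cells are in series, n(e⁻) in the Au cell is also 0.1108 mol.
Au³⁺ + 3e⁻ → Au, so n(Au) = 0.1108 / 3 = 0.03693 mol
m(Au) = 0.03693 × 196.97 = 7.27 g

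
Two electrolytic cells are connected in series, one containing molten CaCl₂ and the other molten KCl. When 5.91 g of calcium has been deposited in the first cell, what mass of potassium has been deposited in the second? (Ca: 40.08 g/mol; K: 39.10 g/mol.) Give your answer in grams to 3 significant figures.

n(Ca) = 5.91 / 40.08 = 0.1475 mol
Ca²⁺ + 2e⁻ → Ca, so n(e⁻) = 2 × 0.1475 = 0.2950 mol
In series, the same 0.2950 mol of electrons flows through the second cell.
K⁺ + e⁻ → K, so n(K) = 0.2950 mol
m(K) = 0.2950 × 39.10 = 11.5 g

11.5 g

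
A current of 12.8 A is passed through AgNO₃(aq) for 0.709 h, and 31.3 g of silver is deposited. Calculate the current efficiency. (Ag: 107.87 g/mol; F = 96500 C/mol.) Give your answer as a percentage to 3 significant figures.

85.7%

Q = 12.8 × 2552.4 = 32670 C
n(e⁻) = 32670 / 96500 = 0.3385 mol
Ag⁺ + e⁻ → Ag, so theoretical n(Ag) = 0.3385 mol → 36.51 g
Efficiency = 31.3 / 36.51 = 0.8573 = 85.7%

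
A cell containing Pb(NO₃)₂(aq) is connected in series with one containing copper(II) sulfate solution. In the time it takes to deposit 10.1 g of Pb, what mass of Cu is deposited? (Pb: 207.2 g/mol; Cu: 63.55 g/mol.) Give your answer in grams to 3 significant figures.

3.10 g

n(Pb) = 10.1 / 207.2 = 0.04875 mol
Pb²⁺ + 2e⁻ → Pb, so n(e⁻) = 2 × 0.04875 = 0.09750 mol
The cells are in series, so the same charge (and hence the same n(e⁻) = 0.09750 mol) passes through both.
Cu²⁺ + 2e⁻ → Cu, so n(Cu) = 0.09750 / 2 = 0.04875 mol
m(Cu) = 0.04875 × 63.55 = 3.10 g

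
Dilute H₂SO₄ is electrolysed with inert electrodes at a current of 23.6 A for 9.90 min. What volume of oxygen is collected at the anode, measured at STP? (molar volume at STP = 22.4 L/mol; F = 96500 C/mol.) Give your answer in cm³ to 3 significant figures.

Q = It = 23.6 × 594 = 14020 C
n(e⁻) = 14020 / 96500 = 0.1453 mol
2H₂O → O₂ + 4H⁺ + 4e⁻, so n(O₂) = 0.1453 / 4 = 0.03633 mol
V = 0.03633 × 22.4 = 0.8138 L
= 814 cm³

814 cm³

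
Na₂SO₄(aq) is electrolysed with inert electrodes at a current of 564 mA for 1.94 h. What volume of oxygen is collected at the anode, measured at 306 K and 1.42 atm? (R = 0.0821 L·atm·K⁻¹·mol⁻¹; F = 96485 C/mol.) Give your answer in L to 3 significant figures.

Q = 0.564 A × 6984 s = 3939 C
n(e⁻) = 3939 / 96485 = 0.04082 mol
2H₂O → O₂ + 4H⁺ + 4e⁻, so n(O₂) = 0.04082 / 4 = 0.01021 mol
V = nRT/P = 0.01021 × 0.0821 × 306 / 1.42 = 0.1806 L

0.181 L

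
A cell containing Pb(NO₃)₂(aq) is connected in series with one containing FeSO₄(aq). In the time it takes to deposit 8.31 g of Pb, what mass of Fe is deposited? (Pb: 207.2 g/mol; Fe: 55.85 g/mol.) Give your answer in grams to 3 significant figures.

n(Pb) = 8.31 / 207.2 = 0.04011 mol
Pb²⁺ + 2e⁻ → Pb, so n(e⁻) = 2 × 0.04011 = 0.08022 mol
Same current for the same time ⇒ same n(e⁻) = 0.08022 mol in both cells.
Fe²⁺ + 2e⁻ → Fe, so n(Fe) = 0.08022 / 2 = 0.04011 mol
m(Fe) = 0.04011 × 55.85 = 2.24 g

2.24 g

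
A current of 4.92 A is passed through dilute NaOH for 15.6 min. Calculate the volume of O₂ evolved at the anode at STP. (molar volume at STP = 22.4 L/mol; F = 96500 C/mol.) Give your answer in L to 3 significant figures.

0.267 L

Charge passed = 4.92 × 936 = 4605 C
Moles of electrons = 4605 / 96500 = 0.04772 mol
2H₂O → O₂ + 4H⁺ + 4e⁻, so n(O₂) = 0.04772 / 4 = 0.01193 mol
V = 0.01193 × 22.4 = 0.2672 L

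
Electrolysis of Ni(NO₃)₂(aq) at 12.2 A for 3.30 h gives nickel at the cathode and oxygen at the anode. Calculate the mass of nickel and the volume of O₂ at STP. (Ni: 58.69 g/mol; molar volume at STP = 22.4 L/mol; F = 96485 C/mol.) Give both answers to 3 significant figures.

Q = 12.2 × 11880 = 1.449×10^5 C; n(e⁻) = 1.449×10^5 / 96485 = 1.502 mol
Cathode: Ni²⁺ + 2e⁻ → Ni → n(Ni) = 1.502/2 = 0.7510 mol → 44.1 g
Anode: 2H₂O → O₂ + 4H⁺ + 4e⁻ → n(O₂) = 1.502/4 = 0.3755 mol → 8.41 L

44.1 g Ni; 8.41 L O₂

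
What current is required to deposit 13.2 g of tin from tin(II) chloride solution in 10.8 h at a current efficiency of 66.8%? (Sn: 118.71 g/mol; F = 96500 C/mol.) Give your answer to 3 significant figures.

0.826 A

n(Sn) = 13.2 / 118.71 = 0.1112 mol
Sn²⁺ + 2e⁻ → Sn, so n(e⁻) = 2 × 0.1112 = 0.2224 mol
Q = 0.2224 × 96500 / 0.668 = 32130 C
I = Q / t = 32130 / 38880 s = 0.826 A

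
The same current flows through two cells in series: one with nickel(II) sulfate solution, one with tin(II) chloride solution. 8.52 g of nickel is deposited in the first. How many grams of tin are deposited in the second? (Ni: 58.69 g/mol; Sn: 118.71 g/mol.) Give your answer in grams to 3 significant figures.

17.2 g

n(Ni) = 8.52 / 58.69 = 0.1452 mol
Ni²⁺ + 2e⁻ → Ni, so n(e⁻) = 2 × 0.1452 = 0.2904 mol
Since the cells are in series, n(e⁻) in the Sn cell is also 0.2904 mol.
Sn²⁺ + 2e⁻ → Sn, so n(Sn) = 0.2904 / 2 = 0.1452 mol
m(Sn) = 0.1452 × 118.71 = 17.2 g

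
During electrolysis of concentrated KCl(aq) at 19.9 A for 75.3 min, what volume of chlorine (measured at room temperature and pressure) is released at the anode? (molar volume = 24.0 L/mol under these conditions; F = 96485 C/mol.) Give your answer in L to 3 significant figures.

Q = 19.9 A × 4518 s = 89910 C
Moles of electrons = 89910 / 96485 = 0.9319 mol
2Cl⁻ → Cl₂ + 2e⁻, so n(Cl₂) = 0.9319 / 2 = 0.4660 mol
V = 0.4660 × 24.0 = 11.18 L

11.2 L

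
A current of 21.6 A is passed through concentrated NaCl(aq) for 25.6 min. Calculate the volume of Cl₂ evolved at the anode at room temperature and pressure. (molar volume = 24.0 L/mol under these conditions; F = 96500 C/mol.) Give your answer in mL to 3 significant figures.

4130 mL

Q = 21.6 A × 1536 s = 33180 C
n(e⁻) = Q/F = 33180/96500 = 0.3438 mol
2Cl⁻ → Cl₂ + 2e⁻, so n(Cl₂) = 0.3438 / 2 = 0.1719 mol
V = 0.1719 × 24.0 = 4.126 L
= 4130 mL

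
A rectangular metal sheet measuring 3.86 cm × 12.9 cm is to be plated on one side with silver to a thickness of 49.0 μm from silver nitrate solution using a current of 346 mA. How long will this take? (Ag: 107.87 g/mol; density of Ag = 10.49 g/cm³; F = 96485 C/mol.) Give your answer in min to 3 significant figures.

Plated area = 3.86 × 12.9 = 49.79 cm²
Volume = 49.79 × 49.0×10⁻⁴ cm = 0.2440 cm³
m(Ag) = 0.2440 × 10.49 = 2.560 g
n(Ag) = 2.560 / 107.87 = 0.02373 mol; n(e⁻) = 0.02373 mol
Q = 0.02373 × 96485 = 2290 C
t = 2290 / 0.346 = 6618 s = 110 min

110 min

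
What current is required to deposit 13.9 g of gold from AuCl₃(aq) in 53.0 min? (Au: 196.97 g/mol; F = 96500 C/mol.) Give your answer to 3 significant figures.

n(Au) = 13.9 / 196.97 = 0.07057 mol
Au³⁺ + 3e⁻ → Au, so n(e⁻) = 3 × 0.07057 = 0.2117 mol
Q = 0.2117 × 96500 = 20430 C
I = Q / t = 20430 / 3180 s = 6.42 A

6.42 A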